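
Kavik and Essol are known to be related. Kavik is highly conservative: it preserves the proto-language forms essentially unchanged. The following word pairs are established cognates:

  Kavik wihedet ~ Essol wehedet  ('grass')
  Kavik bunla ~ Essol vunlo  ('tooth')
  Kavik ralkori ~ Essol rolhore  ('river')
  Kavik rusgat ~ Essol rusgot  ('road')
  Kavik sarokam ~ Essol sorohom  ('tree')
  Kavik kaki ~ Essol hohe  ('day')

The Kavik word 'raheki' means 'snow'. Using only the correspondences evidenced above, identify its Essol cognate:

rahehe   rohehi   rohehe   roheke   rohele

rohehe

ralkori ~ rolhore, rusgat ~ rusgot — Kavik a corresponds to Essol o after a consonant, before a consonant other than r, m, n, p, b, f, v.
kaki ~ hohe — Kavik k corresponds to Essol h between vowels (before a front vowel).
ralkori ~ rolhore, kaki ~ hohe — Kavik i corresponds to Essol e word-finally.
Applying these to Kavik 'raheki':
  raheki → roheki   (a→o after a consonant, before a consonant other than r, m, n, p, b, f, v)
  roheki → rohehi   (k→h between vowels (before a front vowel))
  rohehi → rohehe   (i→e word-finally)
So the Essol cognate is 'rohehe'.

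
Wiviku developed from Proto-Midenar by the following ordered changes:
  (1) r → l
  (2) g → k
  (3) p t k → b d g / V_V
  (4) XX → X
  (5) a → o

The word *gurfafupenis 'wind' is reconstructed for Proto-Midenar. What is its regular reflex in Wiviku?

Wiviku: *gurfafupenis
  gurfafupenis → gulfafupenis   [unconditioned shift]
  gulfafupenis → kulfafupenis   [unconditioned shift]
  kulfafupenis → kulfafubenis   [intervocalic voicing]
  kulfafubenis (rule 4 does not apply)
  kulfafubenis → kulfofubenis   [vowel merger]
  giving Wiviku kulfofubenis.

kulfofubenis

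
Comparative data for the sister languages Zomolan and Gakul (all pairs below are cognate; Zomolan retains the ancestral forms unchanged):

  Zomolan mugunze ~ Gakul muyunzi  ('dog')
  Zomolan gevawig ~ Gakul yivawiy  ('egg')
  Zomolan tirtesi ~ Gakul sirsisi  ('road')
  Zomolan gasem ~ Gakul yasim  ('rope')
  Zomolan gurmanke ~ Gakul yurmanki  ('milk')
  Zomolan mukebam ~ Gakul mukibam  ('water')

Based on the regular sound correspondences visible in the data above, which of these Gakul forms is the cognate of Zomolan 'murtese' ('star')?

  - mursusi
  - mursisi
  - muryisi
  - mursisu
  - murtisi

tirtesi ~ sirsisi — Zomolan t corresponds to Gakul s after a consonant, before a front vowel.
tirtesi ~ sirsisi — Zomolan e corresponds to Gakul i after a consonant, before a consonant other than r, m, n, p, b, f, v.
mugunze ~ muyunzi, gurmanke ~ yurmanki — Zomolan e corresponds to Gakul i word-finally.
Applying these to Zomolan 'murtese':
  murtese → mursese   (t→s after a consonant, before a front vowel)
  mursese → mursise   (e→i after a consonant, before a consonant other than r, m, n, p, b, f, v)
  mursise → mursisi   (e→i word-finally)
So the Gakul cognate is 'mursisi'.

mursisi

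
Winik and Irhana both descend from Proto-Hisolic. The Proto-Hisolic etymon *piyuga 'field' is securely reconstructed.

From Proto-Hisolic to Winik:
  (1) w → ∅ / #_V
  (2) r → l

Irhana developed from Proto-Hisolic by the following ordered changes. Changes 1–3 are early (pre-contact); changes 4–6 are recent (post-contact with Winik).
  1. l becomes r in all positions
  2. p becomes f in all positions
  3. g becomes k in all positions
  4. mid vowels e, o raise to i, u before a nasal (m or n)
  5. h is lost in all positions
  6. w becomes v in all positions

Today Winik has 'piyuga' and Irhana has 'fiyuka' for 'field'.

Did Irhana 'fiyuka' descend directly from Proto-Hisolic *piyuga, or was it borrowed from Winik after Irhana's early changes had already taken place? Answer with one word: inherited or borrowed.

If inherited, *piyuga would pass through all of Irhana's changes:
Irhana: *piyuga > fiyuga > fiyuka  (by unconditioned shift, unconditioned shift)
If borrowed from Winik 'piyuga' after the early changes, it would undergo only the recent ones:
  rule 4 (pre-nasal raising): no change (piyuga)
  rule 5 (h-loss): no change (piyuga)
  rule 6 (unconditioned shift): no change (piyuga)
  ⇒ as a loan: piyuga
Irhana 'fiyuka' matches the inherited outcome exactly, so it is an inherited cognate, not a loan.

inherited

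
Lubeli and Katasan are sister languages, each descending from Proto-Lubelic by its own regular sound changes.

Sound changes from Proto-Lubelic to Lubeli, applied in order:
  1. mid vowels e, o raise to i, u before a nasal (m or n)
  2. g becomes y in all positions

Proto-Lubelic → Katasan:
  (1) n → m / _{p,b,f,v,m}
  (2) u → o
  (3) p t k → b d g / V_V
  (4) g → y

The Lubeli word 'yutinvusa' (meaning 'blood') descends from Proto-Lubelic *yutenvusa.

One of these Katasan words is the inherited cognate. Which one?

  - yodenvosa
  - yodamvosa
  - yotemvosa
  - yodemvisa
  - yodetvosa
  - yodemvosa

yodemvosa

Katasan: *yutenvusa
  yutenvusa → yutemvusa   [nasal place assimilation]
  yutemvusa → yotemvosa   [vowel merger]
  yotemvosa → yodemvosa   [intervocalic voicing]
  yodemvosa (rule 4 does not apply)
  giving Katasan yodemvosa.
Only 'yodemvosa' matches the regular Katasan development of *yutenvusa.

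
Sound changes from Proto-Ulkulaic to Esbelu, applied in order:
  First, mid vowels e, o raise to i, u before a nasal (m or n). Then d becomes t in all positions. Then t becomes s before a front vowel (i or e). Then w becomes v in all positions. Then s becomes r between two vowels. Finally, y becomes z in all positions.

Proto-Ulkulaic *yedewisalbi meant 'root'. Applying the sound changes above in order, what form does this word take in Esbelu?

Esbelu: *yedewisalbi
  yedewisalbi (rule 1 does not apply)
  yedewisalbi → yetewisalbi   [unconditioned shift]
  yetewisalbi → yesewisalbi   [palatalisation]
  yesewisalbi → yesevisalbi   [unconditioned shift]
  yesevisalbi → yereviralbi   [rhotacism]
  yereviralbi → zereviralbi   [unconditioned shift]
  giving Esbelu zereviralbi.

zereviralbi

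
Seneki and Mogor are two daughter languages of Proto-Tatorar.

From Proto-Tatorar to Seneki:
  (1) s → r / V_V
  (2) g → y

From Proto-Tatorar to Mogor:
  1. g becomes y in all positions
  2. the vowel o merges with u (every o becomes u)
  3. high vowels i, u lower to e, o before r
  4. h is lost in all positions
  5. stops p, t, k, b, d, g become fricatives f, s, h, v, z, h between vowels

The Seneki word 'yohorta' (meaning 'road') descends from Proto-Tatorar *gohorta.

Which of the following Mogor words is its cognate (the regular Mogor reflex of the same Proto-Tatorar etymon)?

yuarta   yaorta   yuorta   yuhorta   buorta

Mogor: *gohorta
  gohorta → yohorta   [unconditioned shift]
  yohorta → yuhurta   [vowel merger]
  yuhurta → yuhorta   [pre-rhotic lowering]
  yuhorta → yuorta   [h-loss]
  yuorta (rule 5 does not apply)
  giving Mogor yuorta.
The other candidates each miss or misapply at least one Mogor change.

yuorta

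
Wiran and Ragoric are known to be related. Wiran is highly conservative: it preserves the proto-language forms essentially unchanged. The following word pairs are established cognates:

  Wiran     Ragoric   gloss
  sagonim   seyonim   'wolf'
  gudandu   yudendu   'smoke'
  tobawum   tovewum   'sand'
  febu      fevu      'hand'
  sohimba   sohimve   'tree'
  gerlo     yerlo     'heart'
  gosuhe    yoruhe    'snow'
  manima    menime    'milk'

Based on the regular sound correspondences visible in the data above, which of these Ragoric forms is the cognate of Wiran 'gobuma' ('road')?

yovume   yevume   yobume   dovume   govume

yovume

gosuhe ~ yoruhe — Wiran g corresponds to Ragoric y word-initially before a back vowel.
febu ~ fevu — Wiran b corresponds to Ragoric v between vowels (before a back vowel).
sohimba ~ sohimve, manima ~ menime — Wiran a corresponds to Ragoric e word-finally.
Applying these to Wiran 'gobuma':
  gobuma → yobuma   (g→y word-initially before a back vowel)
  yobuma → yovuma   (b→v between vowels (before a back vowel))
  yovuma → yovume   (a→e word-finally)
So the Ragoric cognate is 'yovume'.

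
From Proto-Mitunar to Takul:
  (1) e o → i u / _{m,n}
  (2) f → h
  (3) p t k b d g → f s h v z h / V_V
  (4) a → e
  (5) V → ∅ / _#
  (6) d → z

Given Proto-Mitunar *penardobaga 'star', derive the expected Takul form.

Takul: start from *penardobaga.
  rule 1 (pre-nasal raising): penardobaga → pinardobaga
  rule 2: no change — pinardobaga
  rule 3 (intervocalic lenition): pinardobaga → pinardovaha
  rule 4 (vowel merger): pinardovaha → pinerdovehe
  rule 5 (apocope): pinerdovehe → pinerdoveh
  rule 6 (unconditioned shift): pinerdoveh → pinerzoveh
  ⇒ Takul pinerzoveh

pinerzoveh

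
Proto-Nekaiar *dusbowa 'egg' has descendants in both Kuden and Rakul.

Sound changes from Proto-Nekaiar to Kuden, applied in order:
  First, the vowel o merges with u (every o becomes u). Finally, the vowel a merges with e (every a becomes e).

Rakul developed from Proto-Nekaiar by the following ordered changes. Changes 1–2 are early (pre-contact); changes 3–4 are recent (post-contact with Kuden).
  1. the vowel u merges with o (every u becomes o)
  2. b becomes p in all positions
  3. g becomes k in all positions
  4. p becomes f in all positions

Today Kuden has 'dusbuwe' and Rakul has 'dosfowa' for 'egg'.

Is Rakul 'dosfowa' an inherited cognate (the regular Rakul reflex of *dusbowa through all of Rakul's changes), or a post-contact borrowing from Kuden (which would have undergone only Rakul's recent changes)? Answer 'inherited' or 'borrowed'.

inherited

If inherited, *dusbowa would pass through all of Rakul's changes:
Rakul: *dusbowa > dosbowa > dospowa > dosfowa  (by vowel merger, unconditioned shift, unconditioned shift)
If borrowed from Kuden 'dusbuwe' after the early changes, it would undergo only the recent ones:
  rule 3 (unconditioned shift): no change (dusbuwe)
  rule 4 (unconditioned shift): no change (dusbuwe)
  ⇒ as a loan: dusbuwe
Rakul 'dosfowa' matches the inherited outcome exactly, so it is an inherited cognate, not a loan.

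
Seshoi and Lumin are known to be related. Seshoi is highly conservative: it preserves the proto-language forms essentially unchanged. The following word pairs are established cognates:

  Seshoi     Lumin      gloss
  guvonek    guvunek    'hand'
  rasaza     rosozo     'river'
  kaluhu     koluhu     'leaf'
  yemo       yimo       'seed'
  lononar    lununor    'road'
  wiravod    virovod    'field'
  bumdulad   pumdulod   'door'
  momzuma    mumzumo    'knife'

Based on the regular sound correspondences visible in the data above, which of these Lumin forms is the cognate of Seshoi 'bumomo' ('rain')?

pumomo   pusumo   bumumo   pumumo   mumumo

bumdulad ~ pumdulod — Seshoi b corresponds to Lumin p word-initially before a back vowel.
momzuma ~ mumzumo — Seshoi o corresponds to Lumin u after a consonant, before a nasal.
Applying these to Seshoi 'bumomo':
  bumomo → pumomo   (b→p word-initially before a back vowel)
  pumomo → pumumo   (o→u after a consonant, before a nasal)
So the Lumin cognate is 'pumumo'.

pumumo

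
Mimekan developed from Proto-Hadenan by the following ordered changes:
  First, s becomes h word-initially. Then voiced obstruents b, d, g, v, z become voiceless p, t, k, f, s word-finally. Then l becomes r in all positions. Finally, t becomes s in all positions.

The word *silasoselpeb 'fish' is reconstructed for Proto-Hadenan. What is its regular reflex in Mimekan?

hirasoserpep

Mimekan: *silasoselpeb > hilasoselpeb > hilasoselpep > hirasoserpep  (by debuccalisation, final devoicing, unconditioned shift)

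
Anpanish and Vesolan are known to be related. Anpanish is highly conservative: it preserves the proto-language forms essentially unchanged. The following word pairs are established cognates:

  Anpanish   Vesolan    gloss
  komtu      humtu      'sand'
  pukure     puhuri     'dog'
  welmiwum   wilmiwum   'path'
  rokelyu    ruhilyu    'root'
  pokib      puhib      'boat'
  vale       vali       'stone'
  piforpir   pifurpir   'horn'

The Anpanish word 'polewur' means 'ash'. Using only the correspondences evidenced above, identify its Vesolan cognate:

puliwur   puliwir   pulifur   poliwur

puliwur

rokelyu ~ ruhilyu, pokib ~ puhib — Anpanish o corresponds to Vesolan u after a consonant, before a consonant other than r, m, n, p, b, f, v.
welmiwum ~ wilmiwum, rokelyu ~ ruhilyu — Anpanish e corresponds to Vesolan i after a consonant, before a consonant other than r, m, n, p, b, f, v.
Applying these to Anpanish 'polewur':
  polewur → pulewur   (o→u after a consonant, before a consonant other than r, m, n, p, b, f, v)
  pulewur → puliwur   (e→i after a consonant, before a consonant other than r, m, n, p, b, f, v)
So the Vesolan cognate is 'puliwur'.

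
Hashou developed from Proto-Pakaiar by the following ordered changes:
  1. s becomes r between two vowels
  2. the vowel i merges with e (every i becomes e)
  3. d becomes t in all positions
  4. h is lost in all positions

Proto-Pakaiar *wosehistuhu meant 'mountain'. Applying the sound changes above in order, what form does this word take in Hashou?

Hashou: *wosehistuhu
  wosehistuhu → worehistuhu   [rhotacism]
  worehistuhu → worehestuhu   [vowel merger]
  worehestuhu (rule 3 does not apply)
  worehestuhu → woreestuu   [h-loss]
  giving Hashou woreestuu.

woreestuu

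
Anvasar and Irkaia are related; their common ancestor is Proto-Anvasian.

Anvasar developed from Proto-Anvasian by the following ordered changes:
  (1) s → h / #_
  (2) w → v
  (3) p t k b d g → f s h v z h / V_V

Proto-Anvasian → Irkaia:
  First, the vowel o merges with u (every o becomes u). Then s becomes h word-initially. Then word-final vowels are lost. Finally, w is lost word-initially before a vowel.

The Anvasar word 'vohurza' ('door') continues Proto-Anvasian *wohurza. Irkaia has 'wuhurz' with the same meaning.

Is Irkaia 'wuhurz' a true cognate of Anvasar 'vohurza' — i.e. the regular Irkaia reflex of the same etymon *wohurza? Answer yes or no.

Derive the expected Irkaia reflex of *wohurza:
Irkaia: *wohurza
  wohurza → wuhurza   [vowel merger]
  wuhurza (rule 2 does not apply)
  wuhurza → wuhurz   [apocope]
  wuhurz → uhurz   [glide loss]
  giving Irkaia uhurz.
The regular Irkaia reflex would be 'uhurz', but the attested form is 'wuhurz'. The correspondence is irregular, so they are not cognates (the Irkaia form has a different source).

no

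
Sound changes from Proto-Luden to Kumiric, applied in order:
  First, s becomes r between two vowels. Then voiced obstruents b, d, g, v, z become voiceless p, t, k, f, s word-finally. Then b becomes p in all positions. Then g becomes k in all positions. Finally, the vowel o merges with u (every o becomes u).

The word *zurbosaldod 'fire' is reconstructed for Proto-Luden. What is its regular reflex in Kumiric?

zurpuraldut

Kumiric: *zurbosaldod > zurboraldod > zurboraldot > zurporaldot > zurpuraldut  (by rhotacism, final devoicing, unconditioned shift, vowel merger)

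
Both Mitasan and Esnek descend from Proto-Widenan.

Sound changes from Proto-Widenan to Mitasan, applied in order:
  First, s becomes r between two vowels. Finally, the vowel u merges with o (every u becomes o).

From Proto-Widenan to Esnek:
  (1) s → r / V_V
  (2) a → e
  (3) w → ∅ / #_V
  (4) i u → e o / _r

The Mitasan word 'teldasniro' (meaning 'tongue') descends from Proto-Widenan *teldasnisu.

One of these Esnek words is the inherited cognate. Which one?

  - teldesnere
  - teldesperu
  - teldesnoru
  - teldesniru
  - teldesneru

teldesneru

Esnek: *teldasnisu
  teldasnisu → teldasniru   [rhotacism]
  teldasniru → teldesniru   [vowel merger]
  teldesniru (rule 3 does not apply)
  teldesniru → teldesneru   [pre-rhotic lowering]
  giving Esnek teldesneru.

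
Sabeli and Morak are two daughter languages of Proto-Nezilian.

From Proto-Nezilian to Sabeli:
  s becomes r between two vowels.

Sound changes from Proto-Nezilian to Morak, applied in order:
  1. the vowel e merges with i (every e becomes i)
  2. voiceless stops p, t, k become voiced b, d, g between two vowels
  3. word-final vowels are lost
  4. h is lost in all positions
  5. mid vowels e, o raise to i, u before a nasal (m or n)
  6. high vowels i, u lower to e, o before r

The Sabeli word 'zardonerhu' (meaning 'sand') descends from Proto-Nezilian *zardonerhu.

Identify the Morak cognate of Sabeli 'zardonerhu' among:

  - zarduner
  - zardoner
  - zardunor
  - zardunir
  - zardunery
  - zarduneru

Morak: *zardonerhu > zardonirhu > zardonirh > zardonir > zardunir > zarduner  (by vowel merger, apocope, h-loss, pre-nasal raising, pre-rhotic lowering)
The other candidates each miss or misapply at least one Morak change.

zarduner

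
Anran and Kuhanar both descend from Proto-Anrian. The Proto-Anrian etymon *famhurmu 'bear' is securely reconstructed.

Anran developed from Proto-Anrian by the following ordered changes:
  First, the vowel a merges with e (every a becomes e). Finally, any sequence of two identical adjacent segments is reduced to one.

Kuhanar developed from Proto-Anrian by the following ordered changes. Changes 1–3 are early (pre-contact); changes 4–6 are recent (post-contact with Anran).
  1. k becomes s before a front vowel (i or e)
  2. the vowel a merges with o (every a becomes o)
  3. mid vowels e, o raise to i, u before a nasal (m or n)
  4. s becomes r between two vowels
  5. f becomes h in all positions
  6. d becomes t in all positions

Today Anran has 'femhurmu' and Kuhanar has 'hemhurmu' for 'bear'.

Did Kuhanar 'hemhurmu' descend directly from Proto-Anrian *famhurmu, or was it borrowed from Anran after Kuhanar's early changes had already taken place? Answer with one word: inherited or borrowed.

If inherited, *famhurmu would pass through all of Kuhanar's changes:
Kuhanar: *famhurmu > fomhurmu > fumhurmu > humhurmu  (by vowel merger, pre-nasal raising, unconditioned shift)
If borrowed from Anran 'femhurmu' after the early changes, it would undergo only the recent ones:
  rule 4 (rhotacism): no change (femhurmu)
  rule 5 (unconditioned shift): femhurmu → hemhurmu
  rule 6 (unconditioned shift): no change (hemhurmu)
  ⇒ as a loan: hemhurmu
Kuhanar 'hemhurmu' matches the loan outcome 'hemhurmu', not the inherited 'humhurmu' — it skipped the early Kuhanar changes, so it was borrowed from Anran.

borrowed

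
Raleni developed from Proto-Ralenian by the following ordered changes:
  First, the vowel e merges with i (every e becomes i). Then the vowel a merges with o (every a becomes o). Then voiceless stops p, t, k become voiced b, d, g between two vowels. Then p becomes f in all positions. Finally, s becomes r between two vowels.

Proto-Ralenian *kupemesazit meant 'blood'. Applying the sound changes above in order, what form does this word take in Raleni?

Raleni: start from *kupemesazit.
  rule 1 (vowel merger): kupemesazit → kupimisazit
  rule 2 (vowel merger): kupimisazit → kupimisozit
  rule 3 (intervocalic voicing): kupimisozit → kubimisozit
  rule 4: no change — kubimisozit
  rule 5 (rhotacism): kubimisozit → kubimirozit
  ⇒ Raleni kubimirozit

kubimirozit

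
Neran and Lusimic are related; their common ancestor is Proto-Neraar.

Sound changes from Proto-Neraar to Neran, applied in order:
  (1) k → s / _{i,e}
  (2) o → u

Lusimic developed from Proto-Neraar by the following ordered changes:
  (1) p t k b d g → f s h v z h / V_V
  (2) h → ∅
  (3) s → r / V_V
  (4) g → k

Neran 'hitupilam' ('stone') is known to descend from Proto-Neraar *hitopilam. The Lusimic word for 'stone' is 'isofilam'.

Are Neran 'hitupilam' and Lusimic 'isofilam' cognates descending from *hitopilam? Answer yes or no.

no

Derive the expected Lusimic reflex of *hitopilam:
Lusimic: *hitopilam
  hitopilam → hisofilam   [intervocalic lenition]
  hisofilam → isofilam   [h-loss]
  isofilam → irofilam   [rhotacism]
  irofilam (rule 4 does not apply)
  giving Lusimic irofilam.
The regular Lusimic reflex would be 'irofilam', but the attested form is 'isofilam'. The correspondence is irregular, so they are not cognates (the Lusimic form has a different source).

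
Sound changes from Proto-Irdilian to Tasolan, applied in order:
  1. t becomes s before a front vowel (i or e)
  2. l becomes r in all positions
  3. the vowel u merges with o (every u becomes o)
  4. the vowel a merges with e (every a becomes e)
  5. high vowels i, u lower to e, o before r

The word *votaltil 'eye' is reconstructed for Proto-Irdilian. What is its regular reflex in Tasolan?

voterser

Tasolan: *votaltil
  votaltil → votalsil   [palatalisation]
  votalsil → votarsir   [unconditioned shift]
  votarsir (rule 3 does not apply)
  votarsir → votersir   [vowel merger]
  votersir → voterser   [pre-rhotic lowering]
  giving Tasolan voterser.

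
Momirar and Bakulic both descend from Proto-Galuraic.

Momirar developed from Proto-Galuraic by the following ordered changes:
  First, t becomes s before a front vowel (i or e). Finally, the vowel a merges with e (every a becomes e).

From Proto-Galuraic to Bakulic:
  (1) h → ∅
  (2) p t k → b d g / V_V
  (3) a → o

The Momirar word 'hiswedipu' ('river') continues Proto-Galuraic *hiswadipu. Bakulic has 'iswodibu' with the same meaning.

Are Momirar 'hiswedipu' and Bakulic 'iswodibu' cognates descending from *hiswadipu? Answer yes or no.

yes

Derive the expected Bakulic reflex of *hiswadipu:
Bakulic: *hiswadipu
  hiswadipu → iswadipu   [h-loss]
  iswadipu → iswadibu   [intervocalic voicing]
  iswadibu → iswodibu   [vowel merger]
  giving Bakulic iswodibu.
Bakulic 'iswodibu' matches the regular reflex exactly, so the pair is cognate.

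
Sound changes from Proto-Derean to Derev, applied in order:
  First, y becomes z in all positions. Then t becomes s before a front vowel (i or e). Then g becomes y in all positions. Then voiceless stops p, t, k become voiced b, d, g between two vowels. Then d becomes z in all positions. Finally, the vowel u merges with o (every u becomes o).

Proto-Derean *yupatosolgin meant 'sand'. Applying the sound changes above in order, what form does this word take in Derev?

Derev: *yupatosolgin
  yupatosolgin → zupatosolgin   [unconditioned shift]
  zupatosolgin (rule 2 does not apply)
  zupatosolgin → zupatosolyin   [unconditioned shift]
  zupatosolyin → zubadosolyin   [intervocalic voicing]
  zubadosolyin → zubazosolyin   [unconditioned shift]
  zubazosolyin → zobazosolyin   [vowel merger]
  giving Derev zobazosolyin.

zobazosolyin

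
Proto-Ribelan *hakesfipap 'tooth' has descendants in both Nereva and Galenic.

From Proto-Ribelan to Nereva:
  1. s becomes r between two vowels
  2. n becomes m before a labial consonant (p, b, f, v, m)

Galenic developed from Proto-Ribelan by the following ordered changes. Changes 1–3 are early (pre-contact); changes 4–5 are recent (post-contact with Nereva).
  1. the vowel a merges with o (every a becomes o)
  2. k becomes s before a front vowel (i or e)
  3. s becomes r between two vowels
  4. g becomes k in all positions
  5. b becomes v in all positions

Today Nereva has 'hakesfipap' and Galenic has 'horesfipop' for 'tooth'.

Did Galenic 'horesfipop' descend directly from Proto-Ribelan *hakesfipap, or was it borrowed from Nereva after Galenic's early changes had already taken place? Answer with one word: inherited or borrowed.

inherited

If inherited, *hakesfipap would pass through all of Galenic's changes:
Galenic: *hakesfipap > hokesfipop > hosesfipop > horesfipop  (by vowel merger, palatalisation, rhotacism)
If borrowed from Nereva 'hakesfipap' after the early changes, it would undergo only the recent ones:
  rule 4 (unconditioned shift): no change (hakesfipap)
  rule 5 (unconditioned shift): no change (hakesfipap)
  ⇒ as a loan: hakesfipap
Galenic 'horesfipop' matches the inherited outcome exactly, so it is an inherited cognate, not a loan.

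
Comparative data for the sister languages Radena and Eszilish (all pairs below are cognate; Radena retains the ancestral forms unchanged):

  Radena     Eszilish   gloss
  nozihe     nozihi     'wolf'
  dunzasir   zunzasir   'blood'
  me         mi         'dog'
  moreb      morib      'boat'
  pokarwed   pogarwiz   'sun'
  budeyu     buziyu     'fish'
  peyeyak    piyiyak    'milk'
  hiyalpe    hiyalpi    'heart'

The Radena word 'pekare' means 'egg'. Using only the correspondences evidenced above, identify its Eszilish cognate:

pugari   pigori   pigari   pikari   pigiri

pigari

pokarwed ~ pogarwiz, budeyu ~ buziyu — Radena e corresponds to Eszilish i after a consonant, before a consonant other than r, m, n, p, b, f, v.
pokarwed ~ pogarwiz — Radena k corresponds to Eszilish g between vowels (before a back vowel).
nozihe ~ nozihi, me ~ mi — Radena e corresponds to Eszilish i word-finally.
Applying these to Radena 'pekare':
  pekare → pikare   (e→i after a consonant, before a consonant other than r, m, n, p, b, f, v)
  pikare → pigare   (k→g between vowels (before a back vowel))
  pigare → pigari   (e→i word-finally)
So the Eszilish cognate is 'pigari'.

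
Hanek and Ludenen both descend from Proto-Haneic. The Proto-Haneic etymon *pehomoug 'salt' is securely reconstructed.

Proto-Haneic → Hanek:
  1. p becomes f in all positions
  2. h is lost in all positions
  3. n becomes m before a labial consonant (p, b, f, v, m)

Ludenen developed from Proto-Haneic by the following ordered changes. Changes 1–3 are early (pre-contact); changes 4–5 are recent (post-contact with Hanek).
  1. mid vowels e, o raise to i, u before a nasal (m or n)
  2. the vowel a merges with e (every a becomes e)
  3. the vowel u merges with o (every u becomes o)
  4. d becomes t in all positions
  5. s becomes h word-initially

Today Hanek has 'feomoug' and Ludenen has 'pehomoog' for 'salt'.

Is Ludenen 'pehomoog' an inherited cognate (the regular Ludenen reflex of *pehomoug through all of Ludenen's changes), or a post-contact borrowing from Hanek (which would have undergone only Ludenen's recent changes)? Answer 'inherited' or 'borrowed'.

inherited

If inherited, *pehomoug would pass through all of Ludenen's changes:
Ludenen: *pehomoug > pehumoug > pehomoog  (by pre-nasal raising, vowel merger)
If borrowed from Hanek 'feomoug' after the early changes, it would undergo only the recent ones:
  rule 4 (unconditioned shift): no change (feomoug)
  rule 5 (debuccalisation): no change (feomoug)
  ⇒ as a loan: feomoug
Ludenen 'pehomoog' matches the inherited outcome exactly, so it is an inherited cognate, not a loan.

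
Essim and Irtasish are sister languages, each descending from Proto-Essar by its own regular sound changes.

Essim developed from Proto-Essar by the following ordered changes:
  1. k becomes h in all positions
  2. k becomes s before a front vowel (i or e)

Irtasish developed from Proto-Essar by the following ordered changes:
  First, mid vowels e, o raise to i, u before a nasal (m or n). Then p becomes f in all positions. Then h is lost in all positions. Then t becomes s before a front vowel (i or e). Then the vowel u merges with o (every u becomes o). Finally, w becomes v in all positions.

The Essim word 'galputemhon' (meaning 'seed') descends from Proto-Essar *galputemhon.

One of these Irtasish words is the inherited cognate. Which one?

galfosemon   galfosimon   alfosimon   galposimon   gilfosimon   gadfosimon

Irtasish: start from *galputemhon.
  rule 1 (pre-nasal raising): galputemhon → galputimhun
  rule 2 (unconditioned shift): galputimhun → galfutimhun
  rule 3 (h-loss): galfutimhun → galfutimun
  rule 4 (palatalisation): galfutimun → galfusimun
  rule 5 (vowel merger): galfusimun → galfosimon
  rule 6: no change — galfosimon
  ⇒ Irtasish galfosimon

galfosimon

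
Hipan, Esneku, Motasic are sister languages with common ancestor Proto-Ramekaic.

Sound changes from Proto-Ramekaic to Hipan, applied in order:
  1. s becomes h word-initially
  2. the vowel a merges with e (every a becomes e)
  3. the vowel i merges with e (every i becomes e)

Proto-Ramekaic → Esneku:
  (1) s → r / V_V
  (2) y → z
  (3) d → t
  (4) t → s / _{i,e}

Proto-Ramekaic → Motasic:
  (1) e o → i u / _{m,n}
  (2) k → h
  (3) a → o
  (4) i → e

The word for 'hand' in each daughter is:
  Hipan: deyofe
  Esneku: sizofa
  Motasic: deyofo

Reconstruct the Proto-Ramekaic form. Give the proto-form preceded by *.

*diyofa

Position 2: Hipan has e, Esneku has i, Motasic has e. Esneku preserves i here (none of its changes turn any other segment into i), so the proto-segment is *i.
Position 1: Hipan has d, Esneku has s, Motasic has d. Hipan preserves d here (none of its changes turn any other segment into d), so the proto-segment is *d.
Position 6: Hipan has e, Esneku has a, Motasic has o. Esneku preserves a here (none of its changes turn any other segment into a), so the proto-segment is *a.
Continuing position by position gives *diyofa; check it forward:
Hipan: *diyofa > diyofe > deyofe  (by vowel merger, vowel merger)
Esneku: *diyofa > dizofa > tizofa > sizofa  (by unconditioned shift, unconditioned shift, palatalisation)
Motasic: *diyofa
  diyofa (rule 1 does not apply)
  diyofa (rule 2 does not apply)
  diyofa → diyofo   [vowel merger]
  diyofo → deyofo   [vowel merger]
  giving Motasic deyofo.
*diyofa is the unique common source.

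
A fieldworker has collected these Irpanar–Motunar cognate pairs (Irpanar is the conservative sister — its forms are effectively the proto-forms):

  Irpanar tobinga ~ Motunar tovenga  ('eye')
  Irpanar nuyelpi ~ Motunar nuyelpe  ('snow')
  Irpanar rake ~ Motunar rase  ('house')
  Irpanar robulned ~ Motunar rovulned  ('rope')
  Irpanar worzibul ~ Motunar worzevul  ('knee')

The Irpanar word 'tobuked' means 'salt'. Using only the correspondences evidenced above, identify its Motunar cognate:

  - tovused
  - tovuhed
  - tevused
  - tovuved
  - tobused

tovused

robulned ~ rovulned, worzibul ~ worzevul — Irpanar b corresponds to Motunar v between vowels (before a back vowel).
rake ~ rase — Irpanar k corresponds to Motunar s between vowels (before a front vowel).
Applying these to Irpanar 'tobuked':
  tobuked → tovuked   (b→v between vowels (before a back vowel))
  tovuked → tovused   (k→s between vowels (before a front vowel))
So the Motunar cognate is 'tovused'.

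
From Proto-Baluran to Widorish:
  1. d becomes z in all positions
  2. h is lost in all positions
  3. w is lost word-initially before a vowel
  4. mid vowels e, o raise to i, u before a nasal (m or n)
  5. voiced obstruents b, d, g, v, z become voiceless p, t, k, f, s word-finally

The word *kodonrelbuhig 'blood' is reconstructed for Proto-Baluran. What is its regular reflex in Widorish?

Widorish: *kodonrelbuhig > kozonrelbuhig > kozonrelbuig > kozunrelbuig > kozunrelbuik  (by unconditioned shift, h-loss, pre-nasal raising, final devoicing)

kozunrelbuik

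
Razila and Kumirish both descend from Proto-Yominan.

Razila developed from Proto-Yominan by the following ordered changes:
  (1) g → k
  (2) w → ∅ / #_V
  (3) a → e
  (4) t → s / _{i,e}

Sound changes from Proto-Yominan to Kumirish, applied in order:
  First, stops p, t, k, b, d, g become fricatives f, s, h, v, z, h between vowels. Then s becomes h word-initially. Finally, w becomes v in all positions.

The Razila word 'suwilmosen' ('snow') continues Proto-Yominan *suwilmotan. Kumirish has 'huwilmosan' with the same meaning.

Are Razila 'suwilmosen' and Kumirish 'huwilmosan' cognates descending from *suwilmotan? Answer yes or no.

Derive the expected Kumirish reflex of *suwilmotan:
Kumirish: *suwilmotan
  suwilmotan → suwilmosan   [intervocalic lenition]
  suwilmosan → huwilmosan   [debuccalisation]
  huwilmosan → huvilmosan   [unconditioned shift]
  giving Kumirish huvilmosan.
The regular Kumirish reflex would be 'huvilmosan', but the attested form is 'huwilmosan'. The correspondence is irregular, so they are not cognates (the Kumirish form has a different source).

no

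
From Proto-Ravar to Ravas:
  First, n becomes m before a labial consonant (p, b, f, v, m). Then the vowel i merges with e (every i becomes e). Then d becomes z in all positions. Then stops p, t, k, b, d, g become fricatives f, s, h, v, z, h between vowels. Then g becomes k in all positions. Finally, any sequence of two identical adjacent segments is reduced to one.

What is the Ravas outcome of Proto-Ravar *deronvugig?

zeromvuhek

Ravas: *deronvugig
  deronvugig → deromvugig   [nasal place assimilation]
  deromvugig → deromvugeg   [vowel merger]
  deromvugeg → zeromvugeg   [unconditioned shift]
  zeromvugeg → zeromvuheg   [intervocalic lenition]
  zeromvuheg → zeromvuhek   [unconditioned shift]
  zeromvuhek (rule 6 does not apply)
  giving Ravas zeromvuhek.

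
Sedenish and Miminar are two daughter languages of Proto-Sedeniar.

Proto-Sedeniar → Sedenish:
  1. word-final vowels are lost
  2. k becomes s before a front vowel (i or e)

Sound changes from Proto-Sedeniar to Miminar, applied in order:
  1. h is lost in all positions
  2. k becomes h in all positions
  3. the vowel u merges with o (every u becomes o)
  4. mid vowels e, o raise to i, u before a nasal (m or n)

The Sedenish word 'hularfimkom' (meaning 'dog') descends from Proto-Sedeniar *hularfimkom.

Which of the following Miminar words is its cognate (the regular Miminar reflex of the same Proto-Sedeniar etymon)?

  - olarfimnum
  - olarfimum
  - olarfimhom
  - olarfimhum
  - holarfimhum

olarfimhum

Miminar: *hularfimkom > ularfimkom > ularfimhom > olarfimhom > olarfimhum  (by h-loss, unconditioned shift, vowel merger, pre-nasal raising)
Only 'olarfimhum' matches the regular Miminar development of *hularfimkom.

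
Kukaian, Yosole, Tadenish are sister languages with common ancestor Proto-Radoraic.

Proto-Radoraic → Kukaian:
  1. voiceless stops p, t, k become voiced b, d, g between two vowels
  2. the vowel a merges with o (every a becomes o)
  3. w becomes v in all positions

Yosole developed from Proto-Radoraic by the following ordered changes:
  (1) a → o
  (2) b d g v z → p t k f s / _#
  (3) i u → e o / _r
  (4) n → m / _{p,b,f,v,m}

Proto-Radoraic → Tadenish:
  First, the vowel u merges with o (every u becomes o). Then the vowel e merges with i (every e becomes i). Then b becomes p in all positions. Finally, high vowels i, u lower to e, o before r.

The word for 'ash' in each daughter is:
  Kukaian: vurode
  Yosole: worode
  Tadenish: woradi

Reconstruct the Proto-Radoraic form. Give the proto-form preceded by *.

Position 2: Kukaian has u, Yosole has o, Tadenish has o. Kukaian preserves u here (none of its changes turn any other segment into u), so the proto-segment is *u.
Position 4: Kukaian has o, Yosole has o, Tadenish has a. Tadenish preserves a here (none of its changes turn any other segment into a), so the proto-segment is *a.
Verify the candidate proto-form against each daughter:
Kukaian: *wurade > wurode > vurode  (by vowel merger, unconditioned shift)
Yosole: start from *wurade.
  rule 1 (vowel merger): wurade → wurode
  rule 2: no change — wurode
  rule 3 (pre-rhotic lowering): wurode → worode
  rule 4: no change — worode
  ⇒ Yosole worode
Tadenish: *wurade
  wurade → worade   [vowel merger]
  worade → woradi   [vowel merger]
  woradi (rule 3 does not apply)
  woradi (rule 4 does not apply)
  giving Tadenish woradi.
No other proto-form is consistent with every reflex, so the reconstruction is *wurade.

*wurade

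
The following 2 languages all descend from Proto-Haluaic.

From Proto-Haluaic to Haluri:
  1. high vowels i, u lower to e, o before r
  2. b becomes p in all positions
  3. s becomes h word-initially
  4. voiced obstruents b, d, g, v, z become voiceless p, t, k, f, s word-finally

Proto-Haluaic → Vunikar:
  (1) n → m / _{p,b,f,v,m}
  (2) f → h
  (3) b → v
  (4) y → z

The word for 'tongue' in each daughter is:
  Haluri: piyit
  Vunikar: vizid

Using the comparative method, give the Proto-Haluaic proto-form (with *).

*biyid

Position 3: Haluri has y, Vunikar has z. Haluri preserves y here (none of its changes turn any other segment into y), so the proto-segment is *y.
Position 5: Haluri has t, Vunikar has d. Vunikar preserves d here (none of its changes turn any other segment into d), so the proto-segment is *d.
Verify the candidate proto-form against each daughter:
Haluri: *biyid
  biyid (rule 1 does not apply)
  biyid → piyid   [unconditioned shift]
  piyid (rule 3 does not apply)
  piyid → piyit   [final devoicing]
  giving Haluri piyit.
Vunikar: *biyid > viyid > vizid  (by unconditioned shift, unconditioned shift)
*biyid is the unique common source.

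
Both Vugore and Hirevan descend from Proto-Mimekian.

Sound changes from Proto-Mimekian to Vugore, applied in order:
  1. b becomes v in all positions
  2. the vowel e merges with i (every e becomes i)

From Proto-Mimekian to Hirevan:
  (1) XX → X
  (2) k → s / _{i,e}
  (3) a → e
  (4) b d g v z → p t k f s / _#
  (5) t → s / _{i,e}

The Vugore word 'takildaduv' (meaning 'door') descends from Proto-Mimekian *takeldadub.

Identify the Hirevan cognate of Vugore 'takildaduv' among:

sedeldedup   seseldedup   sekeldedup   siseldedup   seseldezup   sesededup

Hirevan: *takeldadub > taseldadub > teseldedub > teseldedup > seseldedup  (by palatalisation, vowel merger, final devoicing, palatalisation)

seseldedup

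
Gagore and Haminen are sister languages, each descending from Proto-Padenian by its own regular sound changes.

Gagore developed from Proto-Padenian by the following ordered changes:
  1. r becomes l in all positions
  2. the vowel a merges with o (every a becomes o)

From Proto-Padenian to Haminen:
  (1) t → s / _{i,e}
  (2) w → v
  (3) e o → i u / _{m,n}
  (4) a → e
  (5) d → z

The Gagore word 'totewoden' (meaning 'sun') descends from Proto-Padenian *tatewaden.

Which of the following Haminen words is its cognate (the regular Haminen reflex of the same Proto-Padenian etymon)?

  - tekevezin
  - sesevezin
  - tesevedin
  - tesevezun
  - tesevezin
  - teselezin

tesevezin

Haminen: *tatewaden > tasewaden > tasevaden > tasevadin > tesevedin > tesevezin  (by palatalisation, unconditioned shift, pre-nasal raising, vowel merger, unconditioned shift)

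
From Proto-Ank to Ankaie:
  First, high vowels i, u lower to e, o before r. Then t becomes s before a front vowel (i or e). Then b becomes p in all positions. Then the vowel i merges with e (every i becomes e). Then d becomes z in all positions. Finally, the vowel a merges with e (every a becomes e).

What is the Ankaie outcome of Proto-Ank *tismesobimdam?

sesmesopemzem

Ankaie: *tismesobimdam > sismesobimdam > sismesopimdam > sesmesopemdam > sesmesopemzam > sesmesopemzem  (by palatalisation, unconditioned shift, vowel merger, unconditioned shift, vowel merger)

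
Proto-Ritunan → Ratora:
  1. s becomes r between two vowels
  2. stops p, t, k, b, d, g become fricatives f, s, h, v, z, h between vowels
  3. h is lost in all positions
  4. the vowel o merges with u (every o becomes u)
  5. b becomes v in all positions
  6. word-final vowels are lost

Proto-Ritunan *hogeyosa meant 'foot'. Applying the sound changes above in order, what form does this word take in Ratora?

ueyur

Ratora: *hogeyosa > hogeyora > hoheyora > oeyora > ueyura > ueyur  (by rhotacism, intervocalic lenition, h-loss, vowel merger, apocope)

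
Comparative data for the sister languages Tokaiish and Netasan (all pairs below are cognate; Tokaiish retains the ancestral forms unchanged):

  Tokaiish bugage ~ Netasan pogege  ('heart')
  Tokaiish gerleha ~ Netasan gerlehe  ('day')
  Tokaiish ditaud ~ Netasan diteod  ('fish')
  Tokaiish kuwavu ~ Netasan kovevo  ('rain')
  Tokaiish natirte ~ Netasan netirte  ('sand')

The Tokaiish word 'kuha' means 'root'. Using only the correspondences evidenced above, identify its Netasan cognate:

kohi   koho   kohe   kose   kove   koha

bugage ~ pogege, kuwavu ~ kovevo — Tokaiish u corresponds to Netasan o after a consonant, before a consonant other than r, m, n, p, b, f, v.
gerleha ~ gerlehe — Tokaiish a corresponds to Netasan e word-finally.
Applying these to Tokaiish 'kuha':
  kuha → koha   (u→o after a consonant, before a consonant other than r, m, n, p, b, f, v)
  koha → kohe   (a→e word-finally)
So the Netasan cognate is 'kohe'.

kohe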